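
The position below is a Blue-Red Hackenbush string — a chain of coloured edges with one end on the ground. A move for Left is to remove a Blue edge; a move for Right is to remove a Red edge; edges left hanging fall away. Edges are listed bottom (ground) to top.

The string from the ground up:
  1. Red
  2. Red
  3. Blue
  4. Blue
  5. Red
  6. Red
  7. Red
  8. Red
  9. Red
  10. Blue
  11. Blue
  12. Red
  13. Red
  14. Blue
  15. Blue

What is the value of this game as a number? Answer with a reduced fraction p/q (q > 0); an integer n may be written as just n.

Prefix values for Red Red Blue Blue Red Red Red Red Red Blue Blue Red Red Blue Blue via {L|R} + simplicity:
v_1 [R]  L=[(no moves)]  R=[0]  ⇒ -1
v_2 [RR]  L=[(no moves)]  R=[-1 0]  ⇒ -2
v_3 [RRB]  L=[-2]  R=[-1 0]  ⇒ -3/2
v_4 [RRBB]  L=[-2 -3/2]  R=[-1 0]  ⇒ -5/4
v_5 [RRBBR]  L=[-2 -3/2]  R=[-5/4 -1 0]  ⇒ -11/8
v_6 [RRBBRR]  L=[-2 -3/2]  R=[-11/8 -5/4 -1 0]  ⇒ -23/16
v_7 [RRBBRRR]  L=[-2 -3/2]  R=[-23/16 -11/8 -5/4 -1 0]  ⇒ -47/32
v_8 [RRBBRRRR]  L=[-2 -3/2]  R=[-47/32 -23/16 -11/8 -5/4 -1 0]  ⇒ -95/64
v_9 [RRBBRRRRR]  L=[-2 -3/2]  R=[-95/64 -47/32 -23/16 -11/8 -5/4 -1 0]  ⇒ -191/128
v_10 [RRBBRRRRRB]  L=[-2 -3/2 -191/128]  R=[-95/64 -47/32 -23/16 -11/8 -5/4 -1 0]  ⇒ -381/256
v_11 [RRBBRRRRRBB]  L=[-2 -3/2 -191/128 -381/256]  R=[-95/64 -47/32 -23/16 -11/8 -5/4 -1 0]  ⇒ -761/512
v_12 [RRBBRRRRRBBR]  L=[-2 -3/2 -191/128 -381/256]  R=[-761/512 -95/64 -47/32 -23/16 -11/8 -5/4 -1 0]  ⇒ -1523/1024
v_13 [RRBBRRRRRBBRR]  L=[-2 -3/2 -191/128 -381/256]  R=[-1523/1024 -761/512 -95/64 -47/32 -23/16 -11/8 -5/4 -1 0]  ⇒ -3047/2048
v_14 [RRBBRRRRRBBRRB]  L=[-2 -3/2 -191/128 -381/256 -3047/2048]  R=[-1523/1024 -761/512 -95/64 -47/32 -23/16 -11/8 -5/4 -1 0]  ⇒ -6093/4096
v_15 [RRBBRRRRRBBRRBB]  L=[-2 -3/2 -191/128 -381/256 -3047/2048 -6093/4096]  R=[-1523/1024 -761/512 -95/64 -47/32 -23/16 -11/8 -5/4 -1 0]  ⇒ -12185/8192

-12185/8192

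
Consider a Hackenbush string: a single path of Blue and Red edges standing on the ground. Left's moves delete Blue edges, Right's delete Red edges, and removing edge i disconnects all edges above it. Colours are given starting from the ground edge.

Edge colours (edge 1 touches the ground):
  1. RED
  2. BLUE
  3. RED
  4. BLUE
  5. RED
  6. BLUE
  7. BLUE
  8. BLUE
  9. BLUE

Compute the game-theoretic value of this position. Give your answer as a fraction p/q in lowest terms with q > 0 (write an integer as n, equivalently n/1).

-161/256

Prefix values for RED BLUE RED BLUE RED BLUE BLUE BLUE BLUE via {L|R} + simplicity:
g_1 [R]  L=[—]  R=[0]  → -1
g_2 [RB]  L=[-1]  R=[0]  → -1/2
g_3 [RBR]  L=[-1]  R=[-1/2,0]  → -3/4
g_4 [RBRB]  L=[-1,-3/4]  R=[-1/2,0]  → -5/8
g_5 [RBRBR]  L=[-1,-3/4]  R=[-5/8,-1/2,0]  → -11/16
g_6 [RBRBRB]  L=[-1,-3/4,-11/16]  R=[-5/8,-1/2,0]  → -21/32
g_7 [RBRBRBB]  L=[-1,-3/4,-11/16,-21/32]  R=[-5/8,-1/2,0]  → -41/64
g_8 [RBRBRBBB]  L=[-1,-3/4,-11/16,-21/32,-41/64]  R=[-5/8,-1/2,0]  → -81/128
g_9 [RBRBRBBBB]  L=[-1,-3/4,-11/16,-21/32,-41/64,-81/128]  R=[-5/8,-1/2,0]  → -161/256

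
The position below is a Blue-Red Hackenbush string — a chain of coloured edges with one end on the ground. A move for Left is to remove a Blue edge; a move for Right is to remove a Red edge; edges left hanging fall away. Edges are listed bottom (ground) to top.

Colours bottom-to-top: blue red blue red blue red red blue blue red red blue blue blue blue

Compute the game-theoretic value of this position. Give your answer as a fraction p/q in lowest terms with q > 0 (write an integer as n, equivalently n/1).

10655/16384

Prefix values for blue red blue red blue red red blue blue red red blue blue blue blue via {L|R} + simplicity:
1 of 15 · b · max L 0 · min R +∞ — 1
2 of 15 · br · max L 0 · min R 1 — 1/2
3 of 15 · brb · max L 1/2 · min R 1 — 3/4
4 of 15 · brbr · max L 1/2 · min R 3/4 — 5/8
5 of 15 · brbrb · max L 5/8 · min R 3/4 — 11/16
6 of 15 · brbrbr · max L 5/8 · min R 11/16 — 21/32
7 of 15 · brbrbrr · max L 5/8 · min R 21/32 — 41/64
8 of 15 · brbrbrrb · max L 41/64 · min R 21/32 — 83/128
9 of 15 · brbrbrrbb · max L 83/128 · min R 21/32 — 167/256
10 of 15 · brbrbrrbbr · max L 83/128 · min R 167/256 — 333/512
11 of 15 · brbrbrrbbrr · max L 83/128 · min R 333/512 — 665/1024
12 of 15 · brbrbrrbbrrb · max L 665/1024 · min R 333/512 — 1331/2048
13 of 15 · brbrbrrbbrrbb · max L 1331/2048 · min R 333/512 — 2663/4096
14 of 15 · brbrbrrbbrrbbb · max L 2663/4096 · min R 333/512 — 5327/8192
15 of 15 · brbrbrrbbrrbbbb · max L 5327/8192 · min R 333/512 — 10655/16384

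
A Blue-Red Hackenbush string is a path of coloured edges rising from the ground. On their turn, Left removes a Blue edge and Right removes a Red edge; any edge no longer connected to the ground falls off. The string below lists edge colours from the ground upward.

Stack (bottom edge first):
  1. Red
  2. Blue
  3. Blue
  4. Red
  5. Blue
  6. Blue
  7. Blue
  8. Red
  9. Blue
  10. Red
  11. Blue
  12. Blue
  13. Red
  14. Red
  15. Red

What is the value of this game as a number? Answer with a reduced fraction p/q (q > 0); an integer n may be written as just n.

edge 1 of 15 (Red): { · | 0 } — -1
edge 2 of 15 (Blue): { -1 | 0 } — -1/2
edge 3 of 15 (Blue): { -1,-1/2 | 0 } — -1/4
edge 4 of 15 (Red): { -1,-1/2 | -1/4,0 } — -3/8
edge 5 of 15 (Blue): { -1,-1/2,-3/8 | -1/4,0 } — -5/16
edge 6 of 15 (Blue): { -1,-1/2,-3/8,-5/16 | -1/4,0 } — -9/32
edge 7 of 15 (Blue): { -1,-1/2,-3/8,-5/16,-9/32 | -1/4,0 } — -17/64
edge 8 of 15 (Red): { -1,-1/2,-3/8,-5/16,-9/32 | -17/64,-1/4,0 } — -35/128
edge 9 of 15 (Blue): { -1,-1/2,-3/8,-5/16,-9/32,-35/128 | -17/64,-1/4,0 } — -69/256
edge 10 of 15 (Red): { -1,-1/2,-3/8,-5/16,-9/32,-35/128 | -69/256,-17/64,-1/4,0 } — -139/512
edge 11 of 15 (Blue): { -1,-1/2,-3/8,-5/16,-9/32,-35/128,-139/512 | -69/256,-17/64,-1/4,0 } — -277/1024
edge 12 of 15 (Blue): { -1,-1/2,-3/8,-5/16,-9/32,-35/128,-139/512,-277/1024 | -69/256,-17/64,-1/4,0 } — -553/2048
edge 13 of 15 (Red): { -1,-1/2,-3/8,-5/16,-9/32,-35/128,-139/512,-277/1024 | -553/2048,-69/256,-17/64,-1/4,0 } — -1107/4096
edge 14 of 15 (Red): { -1,-1/2,-3/8,-5/16,-9/32,-35/128,-139/512,-277/1024 | -1107/4096,-553/2048,-69/256,-17/64,-1/4,0 } — -2215/8192
edge 15 of 15 (Red): { -1,-1/2,-3/8,-5/16,-9/32,-35/128,-139/512,-277/1024 | -2215/8192,-1107/4096,-553/2048,-69/256,-17/64,-1/4,0 } — -4431/16384

-4431/16384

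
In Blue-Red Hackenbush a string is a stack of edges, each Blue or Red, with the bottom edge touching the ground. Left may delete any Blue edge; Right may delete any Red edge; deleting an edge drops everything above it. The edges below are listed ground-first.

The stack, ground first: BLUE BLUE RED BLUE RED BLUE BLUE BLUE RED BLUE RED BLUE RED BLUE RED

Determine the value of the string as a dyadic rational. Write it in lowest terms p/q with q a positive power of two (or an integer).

14165/8192

Build v(s[:k]) for k = 1..15, string s = BLUE BLUE RED BLUE RED BLUE BLUE BLUE RED BLUE RED BLUE RED BLUE RED.
edge 1 of 15 (BLUE): { 0 |  } => 1
edge 2 of 15 (BLUE): { 0 1 |  } => 2
edge 3 of 15 (RED): { 0 1 | 2 } => 3/2
edge 4 of 15 (BLUE): { 0 1 3/2 | 2 } => 7/4
edge 5 of 15 (RED): { 0 1 3/2 | 7/4 2 } => 13/8
edge 6 of 15 (BLUE): { 0 1 3/2 13/8 | 7/4 2 } => 27/16
edge 7 of 15 (BLUE): { 0 1 3/2 13/8 27/16 | 7/4 2 } => 55/32
edge 8 of 15 (BLUE): { 0 1 3/2 13/8 27/16 55/32 | 7/4 2 } => 111/64
edge 9 of 15 (RED): { 0 1 3/2 13/8 27/16 55/32 | 111/64 7/4 2 } => 221/128
edge 10 of 15 (BLUE): { 0 1 3/2 13/8 27/16 55/32 221/128 | 111/64 7/4 2 } => 443/256
edge 11 of 15 (RED): { 0 1 3/2 13/8 27/16 55/32 221/128 | 443/256 111/64 7/4 2 } => 885/512
edge 12 of 15 (BLUE): { 0 1 3/2 13/8 27/16 55/32 221/128 885/512 | 443/256 111/64 7/4 2 } => 1771/1024
edge 13 of 15 (RED): { 0 1 3/2 13/8 27/16 55/32 221/128 885/512 | 1771/1024 443/256 111/64 7/4 2 } => 3541/2048
edge 14 of 15 (BLUE): { 0 1 3/2 13/8 27/16 55/32 221/128 885/512 3541/2048 | 1771/1024 443/256 111/64 7/4 2 } => 7083/4096
edge 15 of 15 (RED): { 0 1 3/2 13/8 27/16 55/32 221/128 885/512 3541/2048 | 7083/4096 1771/1024 443/256 111/64 7/4 2 } => 14165/8192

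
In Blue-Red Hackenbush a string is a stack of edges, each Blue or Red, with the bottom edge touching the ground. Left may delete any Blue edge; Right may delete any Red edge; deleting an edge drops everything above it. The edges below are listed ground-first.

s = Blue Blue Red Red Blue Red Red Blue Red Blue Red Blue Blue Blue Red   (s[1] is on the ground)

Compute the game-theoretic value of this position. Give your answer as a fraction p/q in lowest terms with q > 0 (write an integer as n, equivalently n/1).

B: Left { 0 }, Right { ∅ } => simplest 1
BB: Left { 0,1 }, Right { ∅ } => simplest 2
BBR: Left { 0,1 }, Right { 2 } => simplest 3/2
BBRR: Left { 0,1 }, Right { 3/2,2 } => simplest 5/4
BBRRB: Left { 0,1,5/4 }, Right { 3/2,2 } => simplest 11/8
BBRRBR: Left { 0,1,5/4 }, Right { 11/8,3/2,2 } => simplest 21/16
BBRRBRR: Left { 0,1,5/4 }, Right { 21/16,11/8,3/2,2 } => simplest 41/32
BBRRBRRB: Left { 0,1,5/4,41/32 }, Right { 21/16,11/8,3/2,2 } => simplest 83/64
BBRRBRRBR: Left { 0,1,5/4,41/32 }, Right { 83/64,21/16,11/8,3/2,2 } => simplest 165/128
BBRRBRRBRB: Left { 0,1,5/4,41/32,165/128 }, Right { 83/64,21/16,11/8,3/2,2 } => simplest 331/256
BBRRBRRBRBR: Left { 0,1,5/4,41/32,165/128 }, Right { 331/256,83/64,21/16,11/8,3/2,2 } => simplest 661/512
BBRRBRRBRBRB: Left { 0,1,5/4,41/32,165/128,661/512 }, Right { 331/256,83/64,21/16,11/8,3/2,2 } => simplest 1323/1024
BBRRBRRBRBRBB: Left { 0,1,5/4,41/32,165/128,661/512,1323/1024 }, Right { 331/256,83/64,21/16,11/8,3/2,2 } => simplest 2647/2048
BBRRBRRBRBRBBB: Left { 0,1,5/4,41/32,165/128,661/512,1323/1024,2647/2048 }, Right { 331/256,83/64,21/16,11/8,3/2,2 } => simplest 5295/4096
BBRRBRRBRBRBBBR: Left { 0,1,5/4,41/32,165/128,661/512,1323/1024,2647/2048 }, Right { 5295/4096,331/256,83/64,21/16,11/8,3/2,2 } => simplest 10589/8192

10589/8192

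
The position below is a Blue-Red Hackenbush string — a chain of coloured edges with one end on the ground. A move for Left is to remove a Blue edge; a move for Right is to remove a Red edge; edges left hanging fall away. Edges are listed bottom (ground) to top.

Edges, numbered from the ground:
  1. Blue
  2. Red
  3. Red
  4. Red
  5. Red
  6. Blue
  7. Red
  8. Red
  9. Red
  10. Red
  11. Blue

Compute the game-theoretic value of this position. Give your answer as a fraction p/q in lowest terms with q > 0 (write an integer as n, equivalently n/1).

67/1024

v_1 [B]  L=[0]  R=[—]  so 1
v_2 [BR]  L=[0]  R=[1]  so 1/2
v_3 [BRR]  L=[0]  R=[1/2; 1]  so 1/4
v_4 [BRRR]  L=[0]  R=[1/4; 1/2; 1]  so 1/8
v_5 [BRRRR]  L=[0]  R=[1/8; 1/4; 1/2; 1]  so 1/16
v_6 [BRRRRB]  L=[0; 1/16]  R=[1/8; 1/4; 1/2; 1]  so 3/32
v_7 [BRRRRBR]  L=[0; 1/16]  R=[3/32; 1/8; 1/4; 1/2; 1]  so 5/64
v_8 [BRRRRBRR]  L=[0; 1/16]  R=[5/64; 3/32; 1/8; 1/4; 1/2; 1]  so 9/128
v_9 [BRRRRBRRR]  L=[0; 1/16]  R=[9/128; 5/64; 3/32; 1/8; 1/4; 1/2; 1]  so 17/256
v_10 [BRRRRBRRRR]  L=[0; 1/16]  R=[17/256; 9/128; 5/64; 3/32; 1/8; 1/4; 1/2; 1]  so 33/512
v_11 [BRRRRBRRRRB]  L=[0; 1/16; 33/512]  R=[17/256; 9/128; 5/64; 3/32; 1/8; 1/4; 1/2; 1]  so 67/1024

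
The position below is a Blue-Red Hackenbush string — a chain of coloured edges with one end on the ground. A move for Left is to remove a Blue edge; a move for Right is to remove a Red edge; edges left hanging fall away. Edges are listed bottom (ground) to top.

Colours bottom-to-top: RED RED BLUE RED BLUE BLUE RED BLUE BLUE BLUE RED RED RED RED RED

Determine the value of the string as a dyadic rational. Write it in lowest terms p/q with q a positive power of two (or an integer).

-12863/8192

val_1 [R]  L=[·]  R=[0]  => -1
val_2 [RR]  L=[·]  R=[-1, 0]  => -2
val_3 [RRB]  L=[-2]  R=[-1, 0]  => -3/2
val_4 [RRBR]  L=[-2]  R=[-3/2, -1, 0]  => -7/4
val_5 [RRBRB]  L=[-2, -7/4]  R=[-3/2, -1, 0]  => -13/8
val_6 [RRBRBB]  L=[-2, -7/4, -13/8]  R=[-3/2, -1, 0]  => -25/16
val_7 [RRBRBBR]  L=[-2, -7/4, -13/8]  R=[-25/16, -3/2, -1, 0]  => -51/32
val_8 [RRBRBBRB]  L=[-2, -7/4, -13/8, -51/32]  R=[-25/16, -3/2, -1, 0]  => -101/64
val_9 [RRBRBBRBB]  L=[-2, -7/4, -13/8, -51/32, -101/64]  R=[-25/16, -3/2, -1, 0]  => -201/128
val_10 [RRBRBBRBBB]  L=[-2, -7/4, -13/8, -51/32, -101/64, -201/128]  R=[-25/16, -3/2, -1, 0]  => -401/256
val_11 [RRBRBBRBBBR]  L=[-2, -7/4, -13/8, -51/32, -101/64, -201/128]  R=[-401/256, -25/16, -3/2, -1, 0]  => -803/512
val_12 [RRBRBBRBBBRR]  L=[-2, -7/4, -13/8, -51/32, -101/64, -201/128]  R=[-803/512, -401/256, -25/16, -3/2, -1, 0]  => -1607/1024
val_13 [RRBRBBRBBBRRR]  L=[-2, -7/4, -13/8, -51/32, -101/64, -201/128]  R=[-1607/1024, -803/512, -401/256, -25/16, -3/2, -1, 0]  => -3215/2048
val_14 [RRBRBBRBBBRRRR]  L=[-2, -7/4, -13/8, -51/32, -101/64, -201/128]  R=[-3215/2048, -1607/1024, -803/512, -401/256, -25/16, -3/2, -1, 0]  => -6431/4096
val_15 [RRBRBBRBBBRRRRR]  L=[-2, -7/4, -13/8, -51/32, -101/64, -201/128]  R=[-6431/4096, -3215/2048, -1607/1024, -803/512, -401/256, -25/16, -3/2, -1, 0]  => -12863/8192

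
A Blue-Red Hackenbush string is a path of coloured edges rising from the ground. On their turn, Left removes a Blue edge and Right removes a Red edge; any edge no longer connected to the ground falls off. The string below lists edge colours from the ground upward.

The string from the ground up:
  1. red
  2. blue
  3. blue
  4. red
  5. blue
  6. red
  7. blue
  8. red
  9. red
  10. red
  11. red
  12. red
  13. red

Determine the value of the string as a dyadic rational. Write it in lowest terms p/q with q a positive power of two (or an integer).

Prefix values for red blue blue red blue red blue red red red red red red via {L|R} + simplicity:
G_1 [r]  L=[—]  R=[0]  -> -1
G_2 [rb]  L=[-1]  R=[0]  -> -1/2
G_3 [rbb]  L=[-1,-1/2]  R=[0]  -> -1/4
G_4 [rbbr]  L=[-1,-1/2]  R=[-1/4,0]  -> -3/8
G_5 [rbbrb]  L=[-1,-1/2,-3/8]  R=[-1/4,0]  -> -5/16
G_6 [rbbrbr]  L=[-1,-1/2,-3/8]  R=[-5/16,-1/4,0]  -> -11/32
G_7 [rbbrbrb]  L=[-1,-1/2,-3/8,-11/32]  R=[-5/16,-1/4,0]  -> -21/64
G_8 [rbbrbrbr]  L=[-1,-1/2,-3/8,-11/32]  R=[-21/64,-5/16,-1/4,0]  -> -43/128
G_9 [rbbrbrbrr]  L=[-1,-1/2,-3/8,-11/32]  R=[-43/128,-21/64,-5/16,-1/4,0]  -> -87/256
G_10 [rbbrbrbrrr]  L=[-1,-1/2,-3/8,-11/32]  R=[-87/256,-43/128,-21/64,-5/16,-1/4,0]  -> -175/512
G_11 [rbbrbrbrrrr]  L=[-1,-1/2,-3/8,-11/32]  R=[-175/512,-87/256,-43/128,-21/64,-5/16,-1/4,0]  -> -351/1024
G_12 [rbbrbrbrrrrr]  L=[-1,-1/2,-3/8,-11/32]  R=[-351/1024,-175/512,-87/256,-43/128,-21/64,-5/16,-1/4,0]  -> -703/2048
G_13 [rbbrbrbrrrrrr]  L=[-1,-1/2,-3/8,-11/32]  R=[-703/2048,-351/1024,-175/512,-87/256,-43/128,-21/64,-5/16,-1/4,0]  -> -1407/4096

-1407/4096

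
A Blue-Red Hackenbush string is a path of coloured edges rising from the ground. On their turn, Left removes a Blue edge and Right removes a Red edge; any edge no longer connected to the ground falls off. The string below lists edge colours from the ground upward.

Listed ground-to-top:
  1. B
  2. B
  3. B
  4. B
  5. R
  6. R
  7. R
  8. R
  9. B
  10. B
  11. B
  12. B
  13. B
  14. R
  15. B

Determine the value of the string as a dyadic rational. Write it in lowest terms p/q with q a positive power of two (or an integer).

6395/2048

edge 1 of 15 (B): { 0 | · } => 1
edge 2 of 15 (B): { 0, 1 | · } => 2
edge 3 of 15 (B): { 0, 1, 2 | · } => 3
edge 4 of 15 (B): { 0, 1, 2, 3 | · } => 4
edge 5 of 15 (R): { 0, 1, 2, 3 | 4 } => 7/2
edge 6 of 15 (R): { 0, 1, 2, 3 | 7/2, 4 } => 13/4
edge 7 of 15 (R): { 0, 1, 2, 3 | 13/4, 7/2, 4 } => 25/8
edge 8 of 15 (R): { 0, 1, 2, 3 | 25/8, 13/4, 7/2, 4 } => 49/16
edge 9 of 15 (B): { 0, 1, 2, 3, 49/16 | 25/8, 13/4, 7/2, 4 } => 99/32
edge 10 of 15 (B): { 0, 1, 2, 3, 49/16, 99/32 | 25/8, 13/4, 7/2, 4 } => 199/64
edge 11 of 15 (B): { 0, 1, 2, 3, 49/16, 99/32, 199/64 | 25/8, 13/4, 7/2, 4 } => 399/128
edge 12 of 15 (B): { 0, 1, 2, 3, 49/16, 99/32, 199/64, 399/128 | 25/8, 13/4, 7/2, 4 } => 799/256
edge 13 of 15 (B): { 0, 1, 2, 3, 49/16, 99/32, 199/64, 399/128, 799/256 | 25/8, 13/4, 7/2, 4 } => 1599/512
edge 14 of 15 (R): { 0, 1, 2, 3, 49/16, 99/32, 199/64, 399/128, 799/256 | 1599/512, 25/8, 13/4, 7/2, 4 } => 3197/1024
edge 15 of 15 (B): { 0, 1, 2, 3, 49/16, 99/32, 199/64, 399/128, 799/256, 3197/1024 | 1599/512, 25/8, 13/4, 7/2, 4 } => 6395/2048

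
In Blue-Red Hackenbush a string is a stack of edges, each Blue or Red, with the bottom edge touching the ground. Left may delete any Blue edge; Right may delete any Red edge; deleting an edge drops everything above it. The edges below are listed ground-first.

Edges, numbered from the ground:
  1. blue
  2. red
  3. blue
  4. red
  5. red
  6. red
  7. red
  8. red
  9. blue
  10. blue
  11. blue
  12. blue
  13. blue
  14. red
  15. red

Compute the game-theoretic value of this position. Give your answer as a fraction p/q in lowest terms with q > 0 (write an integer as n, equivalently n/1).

Recurse on prefixes of the 15-edge string blue red blue red red red red red blue blue blue blue blue red red:
1 of 15 · b · max L 0 · min R +∞ so 1
2 of 15 · br · max L 0 · min R 1 so 1/2
3 of 15 · brb · max L 1/2 · min R 1 so 3/4
4 of 15 · brbr · max L 1/2 · min R 3/4 so 5/8
5 of 15 · brbrr · max L 1/2 · min R 5/8 so 9/16
6 of 15 · brbrrr · max L 1/2 · min R 9/16 so 17/32
7 of 15 · brbrrrr · max L 1/2 · min R 17/32 so 33/64
8 of 15 · brbrrrrr · max L 1/2 · min R 33/64 so 65/128
9 of 15 · brbrrrrrb · max L 65/128 · min R 33/64 so 131/256
10 of 15 · brbrrrrrbb · max L 131/256 · min R 33/64 so 263/512
11 of 15 · brbrrrrrbbb · max L 263/512 · min R 33/64 so 527/1024
12 of 15 · brbrrrrrbbbb · max L 527/1024 · min R 33/64 so 1055/2048
13 of 15 · brbrrrrrbbbbb · max L 1055/2048 · min R 33/64 so 2111/4096
14 of 15 · brbrrrrrbbbbbr · max L 1055/2048 · min R 2111/4096 so 4221/8192
15 of 15 · brbrrrrrbbbbbrr · max L 1055/2048 · min R 4221/8192 so 8441/16384

8441/16384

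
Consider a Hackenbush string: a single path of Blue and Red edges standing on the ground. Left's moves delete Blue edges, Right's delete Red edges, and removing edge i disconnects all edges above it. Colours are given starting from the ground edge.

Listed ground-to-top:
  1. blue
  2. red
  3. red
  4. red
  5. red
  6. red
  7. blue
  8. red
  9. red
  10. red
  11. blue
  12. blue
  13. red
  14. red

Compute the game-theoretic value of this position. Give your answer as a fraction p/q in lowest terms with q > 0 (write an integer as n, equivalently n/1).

281/8192

Prefix values for blue red red red red red blue red red red blue blue red red via {L|R} + simplicity:
step 1: add blue to get b; options L={ 0 } R={  } => 1
step 2: add red to get br; options L={ 0 } R={ 1 } => 1/2
step 3: add red to get brr; options L={ 0 } R={ 1/2 1 } => 1/4
step 4: add red to get brrr; options L={ 0 } R={ 1/4 1/2 1 } => 1/8
step 5: add red to get brrrr; options L={ 0 } R={ 1/8 1/4 1/2 1 } => 1/16
step 6: add red to get brrrrr; options L={ 0 } R={ 1/16 1/8 1/4 1/2 1 } => 1/32
step 7: add blue to get brrrrrb; options L={ 0 1/32 } R={ 1/16 1/8 1/4 1/2 1 } => 3/64
step 8: add red to get brrrrrbr; options L={ 0 1/32 } R={ 3/64 1/16 1/8 1/4 1/2 1 } => 5/128
step 9: add red to get brrrrrbrr; options L={ 0 1/32 } R={ 5/128 3/64 1/16 1/8 1/4 1/2 1 } => 9/256
step 10: add red to get brrrrrbrrr; options L={ 0 1/32 } R={ 9/256 5/128 3/64 1/16 1/8 1/4 1/2 1 } => 17/512
step 11: add blue to get brrrrrbrrrb; options L={ 0 1/32 17/512 } R={ 9/256 5/128 3/64 1/16 1/8 1/4 1/2 1 } => 35/1024
step 12: add blue to get brrrrrbrrrbb; options L={ 0 1/32 17/512 35/1024 } R={ 9/256 5/128 3/64 1/16 1/8 1/4 1/2 1 } => 71/2048
step 13: add red to get brrrrrbrrrbbr; options L={ 0 1/32 17/512 35/1024 } R={ 71/2048 9/256 5/128 3/64 1/16 1/8 1/4 1/2 1 } => 141/4096
step 14: add red to get brrrrrbrrrbbrr; options L={ 0 1/32 17/512 35/1024 } R={ 141/4096 71/2048 9/256 5/128 3/64 1/16 1/8 1/4 1/2 1 } => 281/8192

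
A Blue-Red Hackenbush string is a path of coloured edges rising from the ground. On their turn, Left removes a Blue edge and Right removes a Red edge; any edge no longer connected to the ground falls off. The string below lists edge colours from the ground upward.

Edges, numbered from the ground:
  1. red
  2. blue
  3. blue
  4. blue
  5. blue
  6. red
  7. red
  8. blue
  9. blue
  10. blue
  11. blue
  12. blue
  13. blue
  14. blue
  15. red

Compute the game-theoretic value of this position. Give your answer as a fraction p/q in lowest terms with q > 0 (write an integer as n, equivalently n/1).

Prefix values for red blue blue blue blue red red blue blue blue blue blue blue blue red via {L|R} + simplicity:
r: Left { ∅ }, Right { 0 } — simplest -1
rb: Left { -1 }, Right { 0 } — simplest -1/2
rbb: Left { -1, -1/2 }, Right { 0 } — simplest -1/4
rbbb: Left { -1, -1/2, -1/4 }, Right { 0 } — simplest -1/8
rbbbb: Left { -1, -1/2, -1/4, -1/8 }, Right { 0 } — simplest -1/16
rbbbbr: Left { -1, -1/2, -1/4, -1/8 }, Right { -1/16, 0 } — simplest -3/32
rbbbbrr: Left { -1, -1/2, -1/4, -1/8 }, Right { -3/32, -1/16, 0 } — simplest -7/64
rbbbbrrb: Left { -1, -1/2, -1/4, -1/8, -7/64 }, Right { -3/32, -1/16, 0 } — simplest -13/128
rbbbbrrbb: Left { -1, -1/2, -1/4, -1/8, -7/64, -13/128 }, Right { -3/32, -1/16, 0 } — simplest -25/256
rbbbbrrbbb: Left { -1, -1/2, -1/4, -1/8, -7/64, -13/128, -25/256 }, Right { -3/32, -1/16, 0 } — simplest -49/512
rbbbbrrbbbb: Left { -1, -1/2, -1/4, -1/8, -7/64, -13/128, -25/256, -49/512 }, Right { -3/32, -1/16, 0 } — simplest -97/1024
rbbbbrrbbbbb: Left { -1, -1/2, -1/4, -1/8, -7/64, -13/128, -25/256, -49/512, -97/1024 }, Right { -3/32, -1/16, 0 } — simplest -193/2048
rbbbbrrbbbbbb: Left { -1, -1/2, -1/4, -1/8, -7/64, -13/128, -25/256, -49/512, -97/1024, -193/2048 }, Right { -3/32, -1/16, 0 } — simplest -385/4096
rbbbbrrbbbbbbb: Left { -1, -1/2, -1/4, -1/8, -7/64, -13/128, -25/256, -49/512, -97/1024, -193/2048, -385/4096 }, Right { -3/32, -1/16, 0 } — simplest -769/8192
rbbbbrrbbbbbbbr: Left { -1, -1/2, -1/4, -1/8, -7/64, -13/128, -25/256, -49/512, -97/1024, -193/2048, -385/4096 }, Right { -769/8192, -3/32, -1/16, 0 } — simplest -1539/16384

-1539/16384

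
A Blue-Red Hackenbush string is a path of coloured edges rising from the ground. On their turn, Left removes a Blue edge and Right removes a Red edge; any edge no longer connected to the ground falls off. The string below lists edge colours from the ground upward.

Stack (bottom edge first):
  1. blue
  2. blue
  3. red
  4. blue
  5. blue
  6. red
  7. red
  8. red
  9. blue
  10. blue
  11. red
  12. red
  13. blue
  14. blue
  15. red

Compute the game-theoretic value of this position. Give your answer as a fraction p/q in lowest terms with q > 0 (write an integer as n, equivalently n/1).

14541/8192

1 of 15 · b · max L 0 · min R +∞ ⇒ 1
2 of 15 · bb · max L 1 · min R +∞ ⇒ 2
3 of 15 · bbr · max L 1 · min R 2 ⇒ 3/2
4 of 15 · bbrb · max L 3/2 · min R 2 ⇒ 7/4
5 of 15 · bbrbb · max L 7/4 · min R 2 ⇒ 15/8
6 of 15 · bbrbbr · max L 7/4 · min R 15/8 ⇒ 29/16
7 of 15 · bbrbbrr · max L 7/4 · min R 29/16 ⇒ 57/32
8 of 15 · bbrbbrrr · max L 7/4 · min R 57/32 ⇒ 113/64
9 of 15 · bbrbbrrrb · max L 113/64 · min R 57/32 ⇒ 227/128
10 of 15 · bbrbbrrrbb · max L 227/128 · min R 57/32 ⇒ 455/256
11 of 15 · bbrbbrrrbbr · max L 227/128 · min R 455/256 ⇒ 909/512
12 of 15 · bbrbbrrrbbrr · max L 227/128 · min R 909/512 ⇒ 1817/1024
13 of 15 · bbrbbrrrbbrrb · max L 1817/1024 · min R 909/512 ⇒ 3635/2048
14 of 15 · bbrbbrrrbbrrbb · max L 3635/2048 · min R 909/512 ⇒ 7271/4096
15 of 15 · bbrbbrrrbbrrbbr · max L 3635/2048 · min R 7271/4096 ⇒ 14541/8192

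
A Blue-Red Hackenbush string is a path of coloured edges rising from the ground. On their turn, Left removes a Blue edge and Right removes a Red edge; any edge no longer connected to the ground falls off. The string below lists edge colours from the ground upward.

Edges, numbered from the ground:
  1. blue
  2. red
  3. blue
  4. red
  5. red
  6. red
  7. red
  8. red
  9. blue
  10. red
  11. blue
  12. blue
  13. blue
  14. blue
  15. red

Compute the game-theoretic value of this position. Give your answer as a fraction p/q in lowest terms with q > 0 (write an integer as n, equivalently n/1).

8381/16384

g(b) = { 0 | (no moves) } ⇒ 1
g(br) = { 0 | 1 } ⇒ 1/2
g(brb) = { 0, 1/2 | 1 } ⇒ 3/4
g(brbr) = { 0, 1/2 | 3/4, 1 } ⇒ 5/8
g(brbrr) = { 0, 1/2 | 5/8, 3/4, 1 } ⇒ 9/16
g(brbrrr) = { 0, 1/2 | 9/16, 5/8, 3/4, 1 } ⇒ 17/32
g(brbrrrr) = { 0, 1/2 | 17/32, 9/16, 5/8, 3/4, 1 } ⇒ 33/64
g(brbrrrrr) = { 0, 1/2 | 33/64, 17/32, 9/16, 5/8, 3/4, 1 } ⇒ 65/128
g(brbrrrrrb) = { 0, 1/2, 65/128 | 33/64, 17/32, 9/16, 5/8, 3/4, 1 } ⇒ 131/256
g(brbrrrrrbr) = { 0, 1/2, 65/128 | 131/256, 33/64, 17/32, 9/16, 5/8, 3/4, 1 } ⇒ 261/512
g(brbrrrrrbrb) = { 0, 1/2, 65/128, 261/512 | 131/256, 33/64, 17/32, 9/16, 5/8, 3/4, 1 } ⇒ 523/1024
g(brbrrrrrbrbb) = { 0, 1/2, 65/128, 261/512, 523/1024 | 131/256, 33/64, 17/32, 9/16, 5/8, 3/4, 1 } ⇒ 1047/2048
g(brbrrrrrbrbbb) = { 0, 1/2, 65/128, 261/512, 523/1024, 1047/2048 | 131/256, 33/64, 17/32, 9/16, 5/8, 3/4, 1 } ⇒ 2095/4096
g(brbrrrrrbrbbbb) = { 0, 1/2, 65/128, 261/512, 523/1024, 1047/2048, 2095/4096 | 131/256, 33/64, 17/32, 9/16, 5/8, 3/4, 1 } ⇒ 4191/8192
g(brbrrrrrbrbbbbr) = { 0, 1/2, 65/128, 261/512, 523/1024, 1047/2048, 2095/4096 | 4191/8192, 131/256, 33/64, 17/32, 9/16, 5/8, 3/4, 1 } ⇒ 8381/16384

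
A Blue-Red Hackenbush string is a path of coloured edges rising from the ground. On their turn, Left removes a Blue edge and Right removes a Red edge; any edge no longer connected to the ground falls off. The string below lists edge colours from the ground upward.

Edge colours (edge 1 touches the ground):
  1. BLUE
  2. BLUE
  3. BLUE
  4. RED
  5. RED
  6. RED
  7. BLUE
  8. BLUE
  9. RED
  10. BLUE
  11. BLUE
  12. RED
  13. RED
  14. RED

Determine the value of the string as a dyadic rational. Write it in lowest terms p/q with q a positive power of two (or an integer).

Recurse on prefixes of the 14-edge string BLUE BLUE BLUE RED RED RED BLUE BLUE RED BLUE BLUE RED RED RED:
g_1 [B]  L=[0]  R=[—]  so 1
g_2 [BB]  L=[0 1]  R=[—]  so 2
g_3 [BBB]  L=[0 1 2]  R=[—]  so 3
g_4 [BBBR]  L=[0 1 2]  R=[3]  so 5/2
g_5 [BBBRR]  L=[0 1 2]  R=[5/2 3]  so 9/4
g_6 [BBBRRR]  L=[0 1 2]  R=[9/4 5/2 3]  so 17/8
g_7 [BBBRRRB]  L=[0 1 2 17/8]  R=[9/4 5/2 3]  so 35/16
g_8 [BBBRRRBB]  L=[0 1 2 17/8 35/16]  R=[9/4 5/2 3]  so 71/32
g_9 [BBBRRRBBR]  L=[0 1 2 17/8 35/16]  R=[71/32 9/4 5/2 3]  so 141/64
g_10 [BBBRRRBBRB]  L=[0 1 2 17/8 35/16 141/64]  R=[71/32 9/4 5/2 3]  so 283/128
g_11 [BBBRRRBBRBB]  L=[0 1 2 17/8 35/16 141/64 283/128]  R=[71/32 9/4 5/2 3]  so 567/256
g_12 [BBBRRRBBRBBR]  L=[0 1 2 17/8 35/16 141/64 283/128]  R=[567/256 71/32 9/4 5/2 3]  so 1133/512
g_13 [BBBRRRBBRBBRR]  L=[0 1 2 17/8 35/16 141/64 283/128]  R=[1133/512 567/256 71/32 9/4 5/2 3]  so 2265/1024
g_14 [BBBRRRBBRBBRRR]  L=[0 1 2 17/8 35/16 141/64 283/128]  R=[2265/1024 1133/512 567/256 71/32 9/4 5/2 3]  so 4529/2048

4529/2048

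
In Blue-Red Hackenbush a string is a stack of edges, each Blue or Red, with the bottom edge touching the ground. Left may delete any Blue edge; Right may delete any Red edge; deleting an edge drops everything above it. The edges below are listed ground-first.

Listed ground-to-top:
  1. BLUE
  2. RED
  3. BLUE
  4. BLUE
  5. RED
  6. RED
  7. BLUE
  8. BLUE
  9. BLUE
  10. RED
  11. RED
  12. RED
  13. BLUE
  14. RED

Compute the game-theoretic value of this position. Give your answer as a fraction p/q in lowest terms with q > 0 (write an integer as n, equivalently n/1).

Recurse on prefixes of the 14-edge string BLUE RED BLUE BLUE RED RED BLUE BLUE BLUE RED RED RED BLUE RED:
step 1: add BLUE to get B; options L={ 0 } R={ ∅ } gives 1
step 2: add RED to get BR; options L={ 0 } R={ 1 } gives 1/2
step 3: add BLUE to get BRB; options L={ 0; 1/2 } R={ 1 } gives 3/4
step 4: add BLUE to get BRBB; options L={ 0; 1/2; 3/4 } R={ 1 } gives 7/8
step 5: add RED to get BRBBR; options L={ 0; 1/2; 3/4 } R={ 7/8; 1 } gives 13/16
step 6: add RED to get BRBBRR; options L={ 0; 1/2; 3/4 } R={ 13/16; 7/8; 1 } gives 25/32
step 7: add BLUE to get BRBBRRB; options L={ 0; 1/2; 3/4; 25/32 } R={ 13/16; 7/8; 1 } gives 51/64
step 8: add BLUE to get BRBBRRBB; options L={ 0; 1/2; 3/4; 25/32; 51/64 } R={ 13/16; 7/8; 1 } gives 103/128
step 9: add BLUE to get BRBBRRBBB; options L={ 0; 1/2; 3/4; 25/32; 51/64; 103/128 } R={ 13/16; 7/8; 1 } gives 207/256
step 10: add RED to get BRBBRRBBBR; options L={ 0; 1/2; 3/4; 25/32; 51/64; 103/128 } R={ 207/256; 13/16; 7/8; 1 } gives 413/512
step 11: add RED to get BRBBRRBBBRR; options L={ 0; 1/2; 3/4; 25/32; 51/64; 103/128 } R={ 413/512; 207/256; 13/16; 7/8; 1 } gives 825/1024
step 12: add RED to get BRBBRRBBBRRR; options L={ 0; 1/2; 3/4; 25/32; 51/64; 103/128 } R={ 825/1024; 413/512; 207/256; 13/16; 7/8; 1 } gives 1649/2048
step 13: add BLUE to get BRBBRRBBBRRRB; options L={ 0; 1/2; 3/4; 25/32; 51/64; 103/128; 1649/2048 } R={ 825/1024; 413/512; 207/256; 13/16; 7/8; 1 } gives 3299/4096
step 14: add RED to get BRBBRRBBBRRRBR; options L={ 0; 1/2; 3/4; 25/32; 51/64; 103/128; 1649/2048 } R={ 3299/4096; 825/1024; 413/512; 207/256; 13/16; 7/8; 1 } gives 6597/8192

6597/8192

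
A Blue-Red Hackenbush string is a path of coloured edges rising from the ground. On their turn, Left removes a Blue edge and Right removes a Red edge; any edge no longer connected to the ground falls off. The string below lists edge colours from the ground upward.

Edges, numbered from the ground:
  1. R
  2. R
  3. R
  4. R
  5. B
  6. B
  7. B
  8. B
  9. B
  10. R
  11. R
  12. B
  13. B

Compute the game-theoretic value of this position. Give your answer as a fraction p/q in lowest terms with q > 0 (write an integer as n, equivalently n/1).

Build g(s[:k]) for k = 1..13, string s = R R R R B B B B B R R B B.
edge 1 of 13 (R): { — | 0 } so -1
edge 2 of 13 (R): { — | -1,0 } so -2
edge 3 of 13 (R): { — | -2,-1,0 } so -3
edge 4 of 13 (R): { — | -3,-2,-1,0 } so -4
edge 5 of 13 (B): { -4 | -3,-2,-1,0 } so -7/2
edge 6 of 13 (B): { -4,-7/2 | -3,-2,-1,0 } so -13/4
edge 7 of 13 (B): { -4,-7/2,-13/4 | -3,-2,-1,0 } so -25/8
edge 8 of 13 (B): { -4,-7/2,-13/4,-25/8 | -3,-2,-1,0 } so -49/16
edge 9 of 13 (B): { -4,-7/2,-13/4,-25/8,-49/16 | -3,-2,-1,0 } so -97/32
edge 10 of 13 (R): { -4,-7/2,-13/4,-25/8,-49/16 | -97/32,-3,-2,-1,0 } so -195/64
edge 11 of 13 (R): { -4,-7/2,-13/4,-25/8,-49/16 | -195/64,-97/32,-3,-2,-1,0 } so -391/128
edge 12 of 13 (B): { -4,-7/2,-13/4,-25/8,-49/16,-391/128 | -195/64,-97/32,-3,-2,-1,0 } so -781/256
edge 13 of 13 (B): { -4,-7/2,-13/4,-25/8,-49/16,-391/128,-781/256 | -195/64,-97/32,-3,-2,-1,0 } so -1561/512

-1561/512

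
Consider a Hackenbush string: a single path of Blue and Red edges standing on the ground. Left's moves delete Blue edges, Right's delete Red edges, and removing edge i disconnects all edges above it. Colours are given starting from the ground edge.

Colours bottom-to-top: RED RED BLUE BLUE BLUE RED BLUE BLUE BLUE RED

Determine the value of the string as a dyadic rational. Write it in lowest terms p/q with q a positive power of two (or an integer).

Recurse on prefixes of the 10-edge string RED RED BLUE BLUE BLUE RED BLUE BLUE BLUE RED:
1 of 10 · R · max L −∞ · min R 0 → -1
2 of 10 · RR · max L −∞ · min R -1 → -2
3 of 10 · RRB · max L -2 · min R -1 → -3/2
4 of 10 · RRBB · max L -3/2 · min R -1 → -5/4
5 of 10 · RRBBB · max L -5/4 · min R -1 → -9/8
6 of 10 · RRBBBR · max L -5/4 · min R -9/8 → -19/16
7 of 10 · RRBBBRB · max L -19/16 · min R -9/8 → -37/32
8 of 10 · RRBBBRBB · max L -37/32 · min R -9/8 → -73/64
9 of 10 · RRBBBRBBB · max L -73/64 · min R -9/8 → -145/128
10 of 10 · RRBBBRBBBR · max L -73/64 · min R -145/128 → -291/256

-291/256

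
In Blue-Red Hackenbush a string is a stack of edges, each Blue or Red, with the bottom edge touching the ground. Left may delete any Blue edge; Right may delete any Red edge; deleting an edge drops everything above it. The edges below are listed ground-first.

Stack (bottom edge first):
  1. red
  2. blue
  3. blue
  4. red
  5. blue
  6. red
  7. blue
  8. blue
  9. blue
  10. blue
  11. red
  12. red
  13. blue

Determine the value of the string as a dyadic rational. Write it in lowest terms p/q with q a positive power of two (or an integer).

r: Left { (no moves) }, Right { 0 } ⇒ simplest -1
rb: Left { -1 }, Right { 0 } ⇒ simplest -1/2
rbb: Left { -1 -1/2 }, Right { 0 } ⇒ simplest -1/4
rbbr: Left { -1 -1/2 }, Right { -1/4 0 } ⇒ simplest -3/8
rbbrb: Left { -1 -1/2 -3/8 }, Right { -1/4 0 } ⇒ simplest -5/16
rbbrbr: Left { -1 -1/2 -3/8 }, Right { -5/16 -1/4 0 } ⇒ simplest -11/32
rbbrbrb: Left { -1 -1/2 -3/8 -11/32 }, Right { -5/16 -1/4 0 } ⇒ simplest -21/64
rbbrbrbb: Left { -1 -1/2 -3/8 -11/32 -21/64 }, Right { -5/16 -1/4 0 } ⇒ simplest -41/128
rbbrbrbbb: Left { -1 -1/2 -3/8 -11/32 -21/64 -41/128 }, Right { -5/16 -1/4 0 } ⇒ simplest -81/256
rbbrbrbbbb: Left { -1 -1/2 -3/8 -11/32 -21/64 -41/128 -81/256 }, Right { -5/16 -1/4 0 } ⇒ simplest -161/512
rbbrbrbbbbr: Left { -1 -1/2 -3/8 -11/32 -21/64 -41/128 -81/256 }, Right { -161/512 -5/16 -1/4 0 } ⇒ simplest -323/1024
rbbrbrbbbbrr: Left { -1 -1/2 -3/8 -11/32 -21/64 -41/128 -81/256 }, Right { -323/1024 -161/512 -5/16 -1/4 0 } ⇒ simplest -647/2048
rbbrbrbbbbrrb: Left { -1 -1/2 -3/8 -11/32 -21/64 -41/128 -81/256 -647/2048 }, Right { -323/1024 -161/512 -5/16 -1/4 0 } ⇒ simplest -1293/4096

-1293/4096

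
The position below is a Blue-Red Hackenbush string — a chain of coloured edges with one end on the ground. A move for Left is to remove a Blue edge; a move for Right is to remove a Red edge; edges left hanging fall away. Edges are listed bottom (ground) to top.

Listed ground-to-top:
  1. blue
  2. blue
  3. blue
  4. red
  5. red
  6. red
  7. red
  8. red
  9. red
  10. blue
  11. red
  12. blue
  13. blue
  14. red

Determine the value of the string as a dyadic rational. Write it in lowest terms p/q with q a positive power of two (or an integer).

4141/2048

g_1 [b]  L=[0]  R=[∅]  so 1
g_2 [bb]  L=[0,1]  R=[∅]  so 2
g_3 [bbb]  L=[0,1,2]  R=[∅]  so 3
g_4 [bbbr]  L=[0,1,2]  R=[3]  so 5/2
g_5 [bbbrr]  L=[0,1,2]  R=[5/2,3]  so 9/4
g_6 [bbbrrr]  L=[0,1,2]  R=[9/4,5/2,3]  so 17/8
g_7 [bbbrrrr]  L=[0,1,2]  R=[17/8,9/4,5/2,3]  so 33/16
g_8 [bbbrrrrr]  L=[0,1,2]  R=[33/16,17/8,9/4,5/2,3]  so 65/32
g_9 [bbbrrrrrr]  L=[0,1,2]  R=[65/32,33/16,17/8,9/4,5/2,3]  so 129/64
g_10 [bbbrrrrrrb]  L=[0,1,2,129/64]  R=[65/32,33/16,17/8,9/4,5/2,3]  so 259/128
g_11 [bbbrrrrrrbr]  L=[0,1,2,129/64]  R=[259/128,65/32,33/16,17/8,9/4,5/2,3]  so 517/256
g_12 [bbbrrrrrrbrb]  L=[0,1,2,129/64,517/256]  R=[259/128,65/32,33/16,17/8,9/4,5/2,3]  so 1035/512
g_13 [bbbrrrrrrbrbb]  L=[0,1,2,129/64,517/256,1035/512]  R=[259/128,65/32,33/16,17/8,9/4,5/2,3]  so 2071/1024
g_14 [bbbrrrrrrbrbbr]  L=[0,1,2,129/64,517/256,1035/512]  R=[2071/1024,259/128,65/32,33/16,17/8,9/4,5/2,3]  so 4141/2048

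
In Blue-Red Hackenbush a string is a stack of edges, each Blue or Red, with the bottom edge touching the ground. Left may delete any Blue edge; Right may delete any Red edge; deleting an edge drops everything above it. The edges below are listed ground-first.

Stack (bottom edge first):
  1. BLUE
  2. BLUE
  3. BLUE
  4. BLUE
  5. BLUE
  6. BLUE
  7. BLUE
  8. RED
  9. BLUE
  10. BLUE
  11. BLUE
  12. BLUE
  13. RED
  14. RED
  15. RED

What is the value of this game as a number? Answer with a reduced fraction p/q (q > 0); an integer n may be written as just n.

1777/256

B: Left { 0 }, Right { (no moves) } = simplest 1
BB: Left { 0; 1 }, Right { (no moves) } = simplest 2
BBB: Left { 0; 1; 2 }, Right { (no moves) } = simplest 3
BBBB: Left { 0; 1; 2; 3 }, Right { (no moves) } = simplest 4
BBBBB: Left { 0; 1; 2; 3; 4 }, Right { (no moves) } = simplest 5
BBBBBB: Left { 0; 1; 2; 3; 4; 5 }, Right { (no moves) } = simplest 6
BBBBBBB: Left { 0; 1; 2; 3; 4; 5; 6 }, Right { (no moves) } = simplest 7
BBBBBBBR: Left { 0; 1; 2; 3; 4; 5; 6 }, Right { 7 } = simplest 13/2
BBBBBBBRB: Left { 0; 1; 2; 3; 4; 5; 6; 13/2 }, Right { 7 } = simplest 27/4
BBBBBBBRBB: Left { 0; 1; 2; 3; 4; 5; 6; 13/2; 27/4 }, Right { 7 } = simplest 55/8
BBBBBBBRBBB: Left { 0; 1; 2; 3; 4; 5; 6; 13/2; 27/4; 55/8 }, Right { 7 } = simplest 111/16
BBBBBBBRBBBB: Left { 0; 1; 2; 3; 4; 5; 6; 13/2; 27/4; 55/8; 111/16 }, Right { 7 } = simplest 223/32
BBBBBBBRBBBBR: Left { 0; 1; 2; 3; 4; 5; 6; 13/2; 27/4; 55/8; 111/16 }, Right { 223/32; 7 } = simplest 445/64
BBBBBBBRBBBBRR: Left { 0; 1; 2; 3; 4; 5; 6; 13/2; 27/4; 55/8; 111/16 }, Right { 445/64; 223/32; 7 } = simplest 889/128
BBBBBBBRBBBBRRR: Left { 0; 1; 2; 3; 4; 5; 6; 13/2; 27/4; 55/8; 111/16 }, Right { 889/128; 445/64; 223/32; 7 } = simplest 1777/256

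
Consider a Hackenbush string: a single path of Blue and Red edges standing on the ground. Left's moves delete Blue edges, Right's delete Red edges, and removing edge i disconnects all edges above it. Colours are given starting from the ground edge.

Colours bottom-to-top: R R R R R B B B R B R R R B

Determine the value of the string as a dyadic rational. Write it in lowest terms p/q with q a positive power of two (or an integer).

Recurse on prefixes of the 14-edge string R R R R R B B B R B R R R B:
v(R) = {  | 0 } ⇒ -1
v(RR) = {  | -1,0 } ⇒ -2
v(RRR) = {  | -2,-1,0 } ⇒ -3
v(RRRR) = {  | -3,-2,-1,0 } ⇒ -4
v(RRRRR) = {  | -4,-3,-2,-1,0 } ⇒ -5
v(RRRRRB) = { -5 | -4,-3,-2,-1,0 } ⇒ -9/2
v(RRRRRBB) = { -5,-9/2 | -4,-3,-2,-1,0 } ⇒ -17/4
v(RRRRRBBB) = { -5,-9/2,-17/4 | -4,-3,-2,-1,0 } ⇒ -33/8
v(RRRRRBBBR) = { -5,-9/2,-17/4 | -33/8,-4,-3,-2,-1,0 } ⇒ -67/16
v(RRRRRBBBRB) = { -5,-9/2,-17/4,-67/16 | -33/8,-4,-3,-2,-1,0 } ⇒ -133/32
v(RRRRRBBBRBR) = { -5,-9/2,-17/4,-67/16 | -133/32,-33/8,-4,-3,-2,-1,0 } ⇒ -267/64
v(RRRRRBBBRBRR) = { -5,-9/2,-17/4,-67/16 | -267/64,-133/32,-33/8,-4,-3,-2,-1,0 } ⇒ -535/128
v(RRRRRBBBRBRRR) = { -5,-9/2,-17/4,-67/16 | -535/128,-267/64,-133/32,-33/8,-4,-3,-2,-1,0 } ⇒ -1071/256
v(RRRRRBBBRBRRRB) = { -5,-9/2,-17/4,-67/16,-1071/256 | -535/128,-267/64,-133/32,-33/8,-4,-3,-2,-1,0 } ⇒ -2141/512

-2141/512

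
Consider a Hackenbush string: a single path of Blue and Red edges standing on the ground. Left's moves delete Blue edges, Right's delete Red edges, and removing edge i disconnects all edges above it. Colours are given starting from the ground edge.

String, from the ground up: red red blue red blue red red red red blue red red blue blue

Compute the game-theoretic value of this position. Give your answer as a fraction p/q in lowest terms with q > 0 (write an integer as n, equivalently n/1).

-7129/4096

step 1: add red to get r; options L={  } R={ 0 } -> -1
step 2: add red to get rr; options L={  } R={ -1 0 } -> -2
step 3: add blue to get rrb; options L={ -2 } R={ -1 0 } -> -3/2
step 4: add red to get rrbr; options L={ -2 } R={ -3/2 -1 0 } -> -7/4
step 5: add blue to get rrbrb; options L={ -2 -7/4 } R={ -3/2 -1 0 } -> -13/8
step 6: add red to get rrbrbr; options L={ -2 -7/4 } R={ -13/8 -3/2 -1 0 } -> -27/16
step 7: add red to get rrbrbrr; options L={ -2 -7/4 } R={ -27/16 -13/8 -3/2 -1 0 } -> -55/32
step 8: add red to get rrbrbrrr; options L={ -2 -7/4 } R={ -55/32 -27/16 -13/8 -3/2 -1 0 } -> -111/64
step 9: add red to get rrbrbrrrr; options L={ -2 -7/4 } R={ -111/64 -55/32 -27/16 -13/8 -3/2 -1 0 } -> -223/128
step 10: add blue to get rrbrbrrrrb; options L={ -2 -7/4 -223/128 } R={ -111/64 -55/32 -27/16 -13/8 -3/2 -1 0 } -> -445/256
step 11: add red to get rrbrbrrrrbr; options L={ -2 -7/4 -223/128 } R={ -445/256 -111/64 -55/32 -27/16 -13/8 -3/2 -1 0 } -> -891/512
step 12: add red to get rrbrbrrrrbrr; options L={ -2 -7/4 -223/128 } R={ -891/512 -445/256 -111/64 -55/32 -27/16 -13/8 -3/2 -1 0 } -> -1783/1024
step 13: add blue to get rrbrbrrrrbrrb; options L={ -2 -7/4 -223/128 -1783/1024 } R={ -891/512 -445/256 -111/64 -55/32 -27/16 -13/8 -3/2 -1 0 } -> -3565/2048
step 14: add blue to get rrbrbrrrrbrrbb; options L={ -2 -7/4 -223/128 -1783/1024 -3565/2048 } R={ -891/512 -445/256 -111/64 -55/32 -27/16 -13/8 -3/2 -1 0 } -> -7129/4096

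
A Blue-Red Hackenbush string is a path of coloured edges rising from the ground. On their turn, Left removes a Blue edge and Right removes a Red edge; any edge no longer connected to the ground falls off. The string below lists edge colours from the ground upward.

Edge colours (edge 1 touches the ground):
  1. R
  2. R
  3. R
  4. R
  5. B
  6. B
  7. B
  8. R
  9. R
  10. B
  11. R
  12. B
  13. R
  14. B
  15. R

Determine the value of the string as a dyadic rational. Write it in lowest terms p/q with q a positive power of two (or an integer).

-6571/2048

R: Left {  }, Right { 0 } — simplest -1
RR: Left {  }, Right { -1; 0 } — simplest -2
RRR: Left {  }, Right { -2; -1; 0 } — simplest -3
RRRR: Left {  }, Right { -3; -2; -1; 0 } — simplest -4
RRRRB: Left { -4 }, Right { -3; -2; -1; 0 } — simplest -7/2
RRRRBB: Left { -4; -7/2 }, Right { -3; -2; -1; 0 } — simplest -13/4
RRRRBBB: Left { -4; -7/2; -13/4 }, Right { -3; -2; -1; 0 } — simplest -25/8
RRRRBBBR: Left { -4; -7/2; -13/4 }, Right { -25/8; -3; -2; -1; 0 } — simplest -51/16
RRRRBBBRR: Left { -4; -7/2; -13/4 }, Right { -51/16; -25/8; -3; -2; -1; 0 } — simplest -103/32
RRRRBBBRRB: Left { -4; -7/2; -13/4; -103/32 }, Right { -51/16; -25/8; -3; -2; -1; 0 } — simplest -205/64
RRRRBBBRRBR: Left { -4; -7/2; -13/4; -103/32 }, Right { -205/64; -51/16; -25/8; -3; -2; -1; 0 } — simplest -411/128
RRRRBBBRRBRB: Left { -4; -7/2; -13/4; -103/32; -411/128 }, Right { -205/64; -51/16; -25/8; -3; -2; -1; 0 } — simplest -821/256
RRRRBBBRRBRBR: Left { -4; -7/2; -13/4; -103/32; -411/128 }, Right { -821/256; -205/64; -51/16; -25/8; -3; -2; -1; 0 } — simplest -1643/512
RRRRBBBRRBRBRB: Left { -4; -7/2; -13/4; -103/32; -411/128; -1643/512 }, Right { -821/256; -205/64; -51/16; -25/8; -3; -2; -1; 0 } — simplest -3285/1024
RRRRBBBRRBRBRBR: Left { -4; -7/2; -13/4; -103/32; -411/128; -1643/512 }, Right { -3285/1024; -821/256; -205/64; -51/16; -25/8; -3; -2; -1; 0 } — simplest -6571/2048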